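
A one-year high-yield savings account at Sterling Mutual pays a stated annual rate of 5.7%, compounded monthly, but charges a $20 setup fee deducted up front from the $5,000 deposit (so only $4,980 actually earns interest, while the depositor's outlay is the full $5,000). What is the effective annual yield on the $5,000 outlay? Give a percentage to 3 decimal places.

5.428%

Value after one year: 4,980 × (1 + 0.057/12)^12 = 4,980 × 1.058513 = $5,271.39.
Effective yield on the $5,000 outlay: 5,271.39 / 5,000 − 1 = 0.054279 = 5.428%.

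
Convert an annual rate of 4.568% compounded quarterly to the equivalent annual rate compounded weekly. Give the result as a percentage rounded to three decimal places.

4.544%

EAR = (1 + 0.04568/4)^4 − 1 = 0.046468.
Solve (1 + r/52)^52 = 1.046468: r/52 = 1.046468^(1/52) − 1 = 0.000874, so r = 0.045441 = 4.544%.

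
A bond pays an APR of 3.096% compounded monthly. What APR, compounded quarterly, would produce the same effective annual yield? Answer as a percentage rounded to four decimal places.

3.1040%

EAR = (1 + 0.03096/12)^12 − 1 = 0.031403.
Solve (1 + r/4)^4 = 1.031403: r/4 = 1.031403^(1/4) − 1 = 0.007760, so r = 0.031040 = 3.1040%.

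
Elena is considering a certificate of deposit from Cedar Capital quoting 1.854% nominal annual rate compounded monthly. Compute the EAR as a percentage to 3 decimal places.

1.870%

EAR = (1 + 0.01854/12)^12 − 1.
= (1 + 0.001545)^12 − 1 = 1.018698 − 1 = 1.870%.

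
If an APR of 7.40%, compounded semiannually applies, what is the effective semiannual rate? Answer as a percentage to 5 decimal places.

3.70000%

With a nominal annual rate compounded semiannually, the periodic rate is the nominal rate divided by 2.
i = 0.0740 / 2 = 0.0370000 = 3.70000%.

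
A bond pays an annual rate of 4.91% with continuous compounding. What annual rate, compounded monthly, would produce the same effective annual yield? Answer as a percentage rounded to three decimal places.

EAR under continuous compounding: e^0.0491 − 1 = 0.050325.
Solve (1 + r/12)^12 = 1.050325: r/12 = 1.050325^(1/12) − 1 = 0.004100, so r = 0.049201 = 4.920%.

4.920%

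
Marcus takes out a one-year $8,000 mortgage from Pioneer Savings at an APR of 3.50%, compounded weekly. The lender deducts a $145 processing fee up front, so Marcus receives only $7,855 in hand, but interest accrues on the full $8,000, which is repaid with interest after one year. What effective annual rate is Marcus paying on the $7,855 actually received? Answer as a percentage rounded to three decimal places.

Amount owed after one year: 8,000 × (1 + 0.0350/52)^52 = 8,000 × 1.035608 = $8,284.86.
Effective rate on net proceeds: 8,284.86 / 7,855 − 1 = 0.054724 = 5.472%.

5.472%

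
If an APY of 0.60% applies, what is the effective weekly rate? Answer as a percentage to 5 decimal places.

0.01150%

The per-week rate i satisfies (1 + i)^52 = 1 + 0.0060.
i = 1.0060^(1/52) − 1 = 0.0001150 = 0.01150%.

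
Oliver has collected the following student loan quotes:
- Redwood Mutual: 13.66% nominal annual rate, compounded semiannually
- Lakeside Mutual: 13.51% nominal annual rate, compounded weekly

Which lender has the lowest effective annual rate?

Redwood Mutual

Redwood Mutual: (1 + 0.1366/2)^2 − 1 = 14.126%
Lakeside Mutual: (1 + 0.1351/52)^52 − 1 = 14.445%
The lowest effective annual rate is Redwood Mutual at 14.126%.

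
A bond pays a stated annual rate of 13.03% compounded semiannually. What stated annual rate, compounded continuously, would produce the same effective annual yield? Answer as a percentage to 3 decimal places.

12.623%

EAR = (1 + 0.1303/2)^2 − 1 = 0.134545.
Equivalent continuous rate: r = ln(1 + 0.134545) = 0.126231 = 12.623%.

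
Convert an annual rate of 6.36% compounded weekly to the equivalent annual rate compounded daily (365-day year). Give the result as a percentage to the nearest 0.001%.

EAR = (1 + 0.0636/52)^52 − 1 = 0.065625.
Solve (1 + r/365)^365 = 1.065625: r/365 = 1.065625^(1/365) − 1 = 0.000174, so r = 0.063567 = 6.357%.

6.357%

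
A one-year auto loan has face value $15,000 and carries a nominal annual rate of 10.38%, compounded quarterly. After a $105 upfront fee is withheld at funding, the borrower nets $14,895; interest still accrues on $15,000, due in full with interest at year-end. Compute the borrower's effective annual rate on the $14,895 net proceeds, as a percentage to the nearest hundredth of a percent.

11.57%

Amount owed after one year: 15,000 × (1 + 0.1038/4)^4 = 15,000 × 1.107911 = $16,618.66.
Effective rate on net proceeds: 16,618.66 / 14,895 − 1 = 0.115721 = 11.57%.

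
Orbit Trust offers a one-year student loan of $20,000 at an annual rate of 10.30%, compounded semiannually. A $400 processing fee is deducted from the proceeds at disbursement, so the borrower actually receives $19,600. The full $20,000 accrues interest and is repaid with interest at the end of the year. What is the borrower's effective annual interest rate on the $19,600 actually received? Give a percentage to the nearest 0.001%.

Amount owed after one year: 20,000 × (1 + 0.1030/2)^2 = 20,000 × 1.105652 = $22,113.05.
Effective rate on net proceeds: 22,113.05 / 19,600 − 1 = 0.128217 = 12.822%.

12.822%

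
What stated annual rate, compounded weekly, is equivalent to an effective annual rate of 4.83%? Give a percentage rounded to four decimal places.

4.7191%

(1 + r/52)^52 − 1 = 0.0483, so 1 + r/52 = 1.0483^(1/52).
r/52 = 0.000908, so r = 0.047191 = 4.7191%.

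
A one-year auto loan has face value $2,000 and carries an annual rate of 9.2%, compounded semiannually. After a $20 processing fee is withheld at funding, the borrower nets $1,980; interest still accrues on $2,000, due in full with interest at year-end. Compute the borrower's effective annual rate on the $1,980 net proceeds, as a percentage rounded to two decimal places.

10.52%

Amount owed after one year: 2,000 × (1 + 0.092/2)^2 = 2,000 × 1.094116 = $2,188.23.
Effective rate on net proceeds: 2,188.23 / 1,980 − 1 = 0.105168 = 10.52%.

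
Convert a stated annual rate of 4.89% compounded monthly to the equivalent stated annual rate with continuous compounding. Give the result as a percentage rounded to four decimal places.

EAR = (1 + 0.0489/12)^12 − 1 = 0.050011.
Equivalent continuous rate: r = ln(1 + 0.050011) = 0.048801 = 4.8801%.

4.8801%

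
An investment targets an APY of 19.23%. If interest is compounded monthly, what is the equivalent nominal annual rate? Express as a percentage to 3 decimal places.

17.718%

(1 + r/12)^12 − 1 = 0.1923, so 1 + r/12 = 1.1923^(1/12).
r/12 = 0.014765, so r = 0.177180 = 17.718%.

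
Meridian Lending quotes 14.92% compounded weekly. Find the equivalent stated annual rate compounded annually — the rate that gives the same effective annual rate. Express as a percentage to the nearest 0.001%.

16.066%

EAR = (1 + 0.1492/52)^52 − 1 = 0.160657.
Compounded annually, the equivalent nominal rate is the EAR itself: 16.066%.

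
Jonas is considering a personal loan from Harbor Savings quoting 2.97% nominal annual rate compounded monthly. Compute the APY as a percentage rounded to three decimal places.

EAR = (1 + 0.0297/12)^12 − 1.
= (1 + 0.002475)^12 − 1 = 1.030108 − 1 = 3.011%.

3.011%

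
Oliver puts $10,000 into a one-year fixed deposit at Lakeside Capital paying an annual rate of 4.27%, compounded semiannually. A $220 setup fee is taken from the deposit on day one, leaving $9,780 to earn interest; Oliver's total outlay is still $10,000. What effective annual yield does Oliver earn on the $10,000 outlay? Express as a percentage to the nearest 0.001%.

2.021%

Value after one year: 9,780 × (1 + 0.0427/2)^2 = 9,780 × 1.043156 = $10,202.06.
Effective yield on the $10,000 outlay: 10,202.06 / 10,000 − 1 = 0.020206 = 2.021%.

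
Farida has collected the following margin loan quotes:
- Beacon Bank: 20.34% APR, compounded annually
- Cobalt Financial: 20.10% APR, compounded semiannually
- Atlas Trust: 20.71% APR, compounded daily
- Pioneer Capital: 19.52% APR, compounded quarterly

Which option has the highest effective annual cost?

Beacon Bank: compounded annually, EAR = 20.340%
Cobalt Financial: (1 + 0.2010/2)^2 − 1 = 21.110%
Atlas Trust: (1 + 0.2071/365)^365 − 1 = 23.003%
Pioneer Capital: (1 + 0.1952/4)^4 − 1 = 20.996%
The highest effective annual rate is Atlas Trust at 23.003%.

Atlas Trust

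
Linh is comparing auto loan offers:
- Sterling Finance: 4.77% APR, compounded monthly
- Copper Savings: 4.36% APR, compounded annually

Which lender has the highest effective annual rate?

Sterling Finance

Sterling Finance: (1 + 0.0477/12)^12 − 1 = 4.876%
Copper Savings: compounded annually, EAR = 4.360%
The highest effective annual rate is Sterling Finance at 4.876%.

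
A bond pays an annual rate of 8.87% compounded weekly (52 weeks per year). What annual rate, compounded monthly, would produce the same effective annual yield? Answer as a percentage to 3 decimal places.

EAR = (1 + 0.0887/52)^52 − 1 = 0.092670.
Solve (1 + r/12)^12 = 1.092670: r/12 = 1.092670^(1/12) − 1 = 0.007413, so r = 0.088953 = 8.895%.

8.895%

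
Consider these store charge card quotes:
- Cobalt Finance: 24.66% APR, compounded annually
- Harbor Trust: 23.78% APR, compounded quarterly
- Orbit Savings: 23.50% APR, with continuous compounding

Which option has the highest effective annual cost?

Orbit Savings

Cobalt Finance: compounded annually, EAR = 24.660%
Harbor Trust: (1 + 0.2378/4)^4 − 1 = 25.986%
Orbit Savings: e^0.2350 − 1 = 26.491%
The highest effective annual rate is Orbit Savings at 26.491%.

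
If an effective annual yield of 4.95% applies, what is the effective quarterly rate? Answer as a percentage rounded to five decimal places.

1.21517%

The per-quarter rate i satisfies (1 + i)^4 = 1 + 0.0495.
i = 1.0495^(1/4) − 1 = 0.0121517 = 1.21517%.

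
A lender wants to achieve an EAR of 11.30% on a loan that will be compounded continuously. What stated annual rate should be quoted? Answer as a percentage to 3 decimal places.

10.706%

Continuous: nominal r satisfies e^r − 1 = 0.1130.
r = ln(1 + 0.1130) = ln(1.1130) = 0.107059 = 10.706%.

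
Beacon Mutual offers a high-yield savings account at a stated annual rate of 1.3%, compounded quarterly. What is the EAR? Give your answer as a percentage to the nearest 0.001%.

1.306%

EAR = (1 + 0.013/4)^4 − 1.
= (1 + 0.003250)^4 − 1 = 1.013064 − 1 = 1.306%.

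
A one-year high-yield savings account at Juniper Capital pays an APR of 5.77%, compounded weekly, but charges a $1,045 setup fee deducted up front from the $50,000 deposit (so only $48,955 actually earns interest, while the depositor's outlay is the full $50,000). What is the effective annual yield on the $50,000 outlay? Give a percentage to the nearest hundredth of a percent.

3.72%

Value after one year: 48,955 × (1 + 0.0577/52)^52 = 48,955 × 1.059363 = $51,861.13.
Effective yield on the $50,000 outlay: 51,861.13 / 50,000 − 1 = 0.037223 = 3.72%.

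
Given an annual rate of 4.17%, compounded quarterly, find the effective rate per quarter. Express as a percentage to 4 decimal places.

1.0425%

With a nominal annual rate compounded quarterly, the periodic rate is the nominal rate divided by 4.
i = 0.0417 / 4 = 0.0104250 = 1.0425%.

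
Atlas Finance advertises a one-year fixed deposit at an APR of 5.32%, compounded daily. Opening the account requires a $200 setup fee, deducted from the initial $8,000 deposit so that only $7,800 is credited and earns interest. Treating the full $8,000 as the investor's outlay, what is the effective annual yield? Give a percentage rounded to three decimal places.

2.827%

Value after one year: 7,800 × (1 + 0.0532/365)^365 = 7,800 × 1.054636 = $8,226.16.
Effective yield on the $8,000 outlay: 8,226.16 / 8,000 − 1 = 0.028271 = 2.827%.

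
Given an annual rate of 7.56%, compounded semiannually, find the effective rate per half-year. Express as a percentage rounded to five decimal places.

3.78000%

With a nominal annual rate compounded semiannually, the periodic rate is the nominal rate divided by 2.
i = 0.0756 / 2 = 0.0378000 = 3.78000%.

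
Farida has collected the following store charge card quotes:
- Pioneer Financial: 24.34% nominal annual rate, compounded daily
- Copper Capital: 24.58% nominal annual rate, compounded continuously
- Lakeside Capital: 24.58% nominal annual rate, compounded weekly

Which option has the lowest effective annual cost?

Pioneer Financial

Pioneer Financial: (1 + 0.2434/365)^365 − 1 = 27.548%
Copper Capital: e^0.2458 − 1 = 27.864%
Lakeside Capital: (1 + 0.2458/52)^52 − 1 = 27.790%
The lowest effective annual rate is Pioneer Financial at 27.548%.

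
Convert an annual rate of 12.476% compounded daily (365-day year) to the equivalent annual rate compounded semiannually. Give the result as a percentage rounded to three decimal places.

12.871%

EAR = (1 + 0.12476/365)^365 − 1 = 0.132852.
Solve (1 + r/2)^2 = 1.132852: r/2 = 1.132852^(1/2) − 1 = 0.064355, so r = 0.128711 = 12.871%.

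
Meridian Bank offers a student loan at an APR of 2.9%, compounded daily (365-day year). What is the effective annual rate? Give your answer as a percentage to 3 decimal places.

2.942%

EAR = (1 + 0.029/365)^365 − 1.
= (1 + 0.000079)^365 − 1 = 1.029423 − 1 = 2.942%.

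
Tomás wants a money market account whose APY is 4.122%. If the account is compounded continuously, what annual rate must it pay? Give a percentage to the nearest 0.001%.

Continuous: nominal r satisfies e^r − 1 = 0.04122.
r = ln(1 + 0.04122) = ln(1.04122) = 0.040393 = 4.039%.

4.039%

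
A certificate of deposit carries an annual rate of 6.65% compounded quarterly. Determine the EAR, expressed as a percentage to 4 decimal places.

EAR = (1 + 0.0665/4)^4 − 1.
= 1.068177 − 1 = 6.8177%.

6.8177%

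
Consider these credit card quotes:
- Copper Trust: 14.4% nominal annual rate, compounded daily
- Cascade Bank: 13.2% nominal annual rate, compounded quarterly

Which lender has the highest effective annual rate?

Copper Trust

Copper Trust: (1 + 0.144/365)^365 − 1 = 15.485%
Cascade Bank: (1 + 0.132/4)^4 − 1 = 13.868%
The highest effective annual rate is Copper Trust at 15.485%.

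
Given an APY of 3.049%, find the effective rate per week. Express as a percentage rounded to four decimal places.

The per-week rate i satisfies (1 + i)^52 = 1 + 0.03049.
i = 1.03049^(1/52) − 1 = 0.0005778 = 0.0578%.

0.0578%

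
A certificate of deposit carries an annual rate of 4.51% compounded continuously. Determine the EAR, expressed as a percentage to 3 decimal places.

With continuous compounding, EAR = e^0.0451 − 1.
e^0.0451 = 1.046132, so EAR = 0.046132 = 4.613%.

4.613%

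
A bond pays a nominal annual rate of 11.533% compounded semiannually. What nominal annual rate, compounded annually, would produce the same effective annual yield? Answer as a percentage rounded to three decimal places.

11.866%

EAR = (1 + 0.11533/2)^2 − 1 = 0.118655.
Compounded annually, the equivalent nominal rate is the EAR itself: 11.866%.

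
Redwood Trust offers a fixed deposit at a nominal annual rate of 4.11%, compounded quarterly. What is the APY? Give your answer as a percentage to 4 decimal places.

EAR = (1 + 0.0411/4)^4 − 1.
= (1 + 0.010275)^4 − 1 = 1.041738 − 1 = 4.1738%.

4.1738%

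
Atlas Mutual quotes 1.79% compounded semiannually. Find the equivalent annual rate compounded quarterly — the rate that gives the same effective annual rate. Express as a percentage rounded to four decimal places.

1.7860%

EAR = (1 + 0.0179/2)^2 − 1 = 0.017980.
Solve (1 + r/4)^4 = 1.017980: r/4 = 1.017980^(1/4) − 1 = 0.004465, so r = 0.017860 = 1.7860%.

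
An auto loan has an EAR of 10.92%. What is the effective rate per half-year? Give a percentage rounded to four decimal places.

The per-half-year rate i satisfies (1 + i)^2 = 1 + 0.1092.
i = 1.1092^(1/2) − 1 = 0.0531856 = 5.3186%.

5.3186%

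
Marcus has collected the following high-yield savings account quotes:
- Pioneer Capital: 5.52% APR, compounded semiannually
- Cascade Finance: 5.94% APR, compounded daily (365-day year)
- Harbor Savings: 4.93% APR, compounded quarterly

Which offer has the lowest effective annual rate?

Pioneer Capital: (1 + 0.0552/2)^2 − 1 = 5.596%
Cascade Finance: (1 + 0.0594/365)^365 − 1 = 6.119%
Harbor Savings: (1 + 0.0493/4)^4 − 1 = 5.022%
The lowest effective annual rate is Harbor Savings at 5.022%.

Harbor Savings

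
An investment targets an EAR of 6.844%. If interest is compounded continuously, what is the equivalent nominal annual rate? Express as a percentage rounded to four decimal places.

6.6200%

Continuous: nominal r satisfies e^r − 1 = 0.06844.
r = ln(1 + 0.06844) = ln(1.06844) = 0.066200 = 6.6200%.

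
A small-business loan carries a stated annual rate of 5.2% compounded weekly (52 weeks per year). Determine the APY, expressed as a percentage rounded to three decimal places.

EAR = (1 + 0.052/52)^52 − 1.
= (1 + 0.001000)^52 − 1 = 1.053348 − 1 = 5.335%.

5.335%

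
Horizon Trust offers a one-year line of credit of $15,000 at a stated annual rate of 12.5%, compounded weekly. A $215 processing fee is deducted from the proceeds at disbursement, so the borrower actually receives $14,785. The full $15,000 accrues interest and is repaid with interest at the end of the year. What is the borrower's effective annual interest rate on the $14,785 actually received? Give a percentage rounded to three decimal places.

Amount owed after one year: 15,000 × (1 + 0.125/52)^52 = 15,000 × 1.132978 = $16,994.68.
Effective rate on net proceeds: 16,994.68 / 14,785 − 1 = 0.149454 = 14.945%.

14.945%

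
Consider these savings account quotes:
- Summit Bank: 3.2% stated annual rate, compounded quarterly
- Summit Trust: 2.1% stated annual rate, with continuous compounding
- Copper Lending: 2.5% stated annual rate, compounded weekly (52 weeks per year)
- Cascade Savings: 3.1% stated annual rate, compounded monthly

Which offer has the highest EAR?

Summit Bank: (1 + 0.032/4)^4 − 1 = 3.239%
Summit Trust: e^0.021 − 1 = 2.122%
Copper Lending: (1 + 0.025/52)^52 − 1 = 2.531%
Cascade Savings: (1 + 0.031/12)^12 − 1 = 3.144%
The highest effective annual rate is Summit Bank at 3.239%.

Summit Bank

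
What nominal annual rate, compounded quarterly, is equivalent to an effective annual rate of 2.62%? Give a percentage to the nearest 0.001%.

2.595%

(1 + r/4)^4 − 1 = 0.0262, so 1 + r/4 = 1.0262^(1/4).
r/4 = 0.006487, so r = 0.025946 = 2.595%.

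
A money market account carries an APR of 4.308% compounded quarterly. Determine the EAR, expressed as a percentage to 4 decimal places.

EAR = (1 + 0.04308/4)^4 − 1.
= (1 + 0.010770)^4 − 1 = 1.043781 − 1 = 4.3781%.

4.3781%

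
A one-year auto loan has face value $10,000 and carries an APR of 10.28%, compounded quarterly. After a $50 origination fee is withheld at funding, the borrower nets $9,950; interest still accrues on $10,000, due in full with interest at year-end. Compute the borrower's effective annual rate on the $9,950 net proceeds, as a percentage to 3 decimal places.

11.239%

Amount owed after one year: 10,000 × (1 + 0.1028/4)^4 = 10,000 × 1.106831 = $11,068.31.
Effective rate on net proceeds: 11,068.31 / 9,950 − 1 = 0.112393 = 11.239%.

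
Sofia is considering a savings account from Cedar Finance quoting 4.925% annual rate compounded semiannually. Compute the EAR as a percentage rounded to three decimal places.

EAR = (1 + 0.04925/2)^2 − 1.
= 1.049856 − 1 = 4.986%.

4.986%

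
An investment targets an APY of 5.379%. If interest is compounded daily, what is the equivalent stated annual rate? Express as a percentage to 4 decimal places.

(1 + r/365)^365 − 1 = 0.05379, so 1 + r/365 = 1.05379^(1/365).
r/365 = 0.000144, so r = 0.052397 = 5.2397%.

5.2397%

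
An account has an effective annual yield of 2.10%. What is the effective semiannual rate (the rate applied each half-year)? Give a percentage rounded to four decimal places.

The per-half-year rate i satisfies (1 + i)^2 = 1 + 0.0210.
i = 1.0210^(1/2) − 1 = 0.0104454 = 1.0445%.

1.0445%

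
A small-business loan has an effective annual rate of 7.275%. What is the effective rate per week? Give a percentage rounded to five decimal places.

0.13514%

The per-week rate i satisfies (1 + i)^52 = 1 + 0.07275.
i = 1.07275^(1/52) − 1 = 0.0013514 = 0.13514%.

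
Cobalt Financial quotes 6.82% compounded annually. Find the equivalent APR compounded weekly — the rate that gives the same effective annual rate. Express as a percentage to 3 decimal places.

6.602%

Compounded annually, EAR = nominal = 0.068200.
Solve (1 + r/52)^52 = 1.068200: r/52 = 1.068200^(1/52) − 1 = 0.001270, so r = 0.066017 = 6.602%.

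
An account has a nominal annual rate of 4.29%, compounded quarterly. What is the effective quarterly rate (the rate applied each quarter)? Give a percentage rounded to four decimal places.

1.0725%

With a nominal annual rate compounded quarterly, the periodic rate is the nominal rate divided by 4.
i = 0.0429 / 4 = 0.0107250 = 1.0725%.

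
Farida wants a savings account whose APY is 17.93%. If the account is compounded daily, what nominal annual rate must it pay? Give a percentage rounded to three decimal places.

16.496%

(1 + r/365)^365 − 1 = 0.1793, so 1 + r/365 = 1.1793^(1/365).
r/365 = 0.000452, so r = 0.164958 = 16.496%.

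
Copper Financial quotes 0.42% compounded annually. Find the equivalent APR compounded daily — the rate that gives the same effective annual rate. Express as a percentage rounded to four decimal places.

Compounded annually, EAR = nominal = 0.004200.
Solve (1 + r/365)^365 = 1.004200: r/365 = 1.004200^(1/365) − 1 = 0.000011, so r = 0.004191 = 0.4191%.

0.4191%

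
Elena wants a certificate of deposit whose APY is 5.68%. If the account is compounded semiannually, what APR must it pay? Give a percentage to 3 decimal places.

5.602%

(1 + r/2)^2 − 1 = 0.0568, so 1 + r/2 = 1.0568^(1/2).
r/2 = 0.028008, so r = 0.056016 = 5.602%.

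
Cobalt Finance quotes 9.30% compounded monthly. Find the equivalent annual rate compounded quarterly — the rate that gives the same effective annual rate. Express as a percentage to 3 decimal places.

9.372%

EAR = (1 + 0.0930/12)^12 − 1 = 0.097068.
Solve (1 + r/4)^4 = 1.097068: r/4 = 1.097068^(1/4) − 1 = 0.023431, so r = 0.093723 = 9.372%.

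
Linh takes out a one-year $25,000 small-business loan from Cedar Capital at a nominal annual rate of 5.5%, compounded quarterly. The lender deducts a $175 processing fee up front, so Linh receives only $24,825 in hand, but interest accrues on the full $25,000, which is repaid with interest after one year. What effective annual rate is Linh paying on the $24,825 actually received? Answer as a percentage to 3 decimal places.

Amount owed after one year: 25,000 × (1 + 0.055/4)^4 = 25,000 × 1.056145 = $26,403.62.
Effective rate on net proceeds: 26,403.62 / 24,825 − 1 = 0.063590 = 6.359%.

6.359%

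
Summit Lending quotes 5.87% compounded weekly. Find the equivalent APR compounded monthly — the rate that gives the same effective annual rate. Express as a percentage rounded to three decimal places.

5.881%

EAR = (1 + 0.0587/52)^52 − 1 = 0.060422.
Solve (1 + r/12)^12 = 1.060422: r/12 = 1.060422^(1/12) − 1 = 0.004901, so r = 0.058811 = 5.881%.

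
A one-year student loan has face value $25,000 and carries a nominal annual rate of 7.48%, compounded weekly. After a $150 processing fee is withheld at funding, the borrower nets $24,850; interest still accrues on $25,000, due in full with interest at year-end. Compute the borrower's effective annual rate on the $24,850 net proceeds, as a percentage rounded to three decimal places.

Amount owed after one year: 25,000 × (1 + 0.0748/52)^52 = 25,000 × 1.077611 = $26,940.27.
Effective rate on net proceeds: 26,940.27 / 24,850 − 1 = 0.084115 = 8.412%.

8.412%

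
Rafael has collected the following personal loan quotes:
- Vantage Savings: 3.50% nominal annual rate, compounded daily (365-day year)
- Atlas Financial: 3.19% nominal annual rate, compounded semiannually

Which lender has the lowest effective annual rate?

Atlas Financial

Vantage Savings: (1 + 0.0350/365)^365 − 1 = 3.562%
Atlas Financial: (1 + 0.0319/2)^2 − 1 = 3.215%
The lowest effective annual rate is Atlas Financial at 3.215%.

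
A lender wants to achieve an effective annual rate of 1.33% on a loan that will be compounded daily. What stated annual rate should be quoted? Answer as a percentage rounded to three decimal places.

(1 + r/365)^365 − 1 = 0.0133, so 1 + r/365 = 1.0133^(1/365).
r/365 = 0.000036, so r = 0.013213 = 1.321%.

1.321%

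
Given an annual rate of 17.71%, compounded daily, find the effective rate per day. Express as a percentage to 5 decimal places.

0.04852%

With a nominal annual rate compounded daily, the periodic rate is the nominal rate divided by 365.
i = 0.1771 / 365 = 0.0004852 = 0.04852%.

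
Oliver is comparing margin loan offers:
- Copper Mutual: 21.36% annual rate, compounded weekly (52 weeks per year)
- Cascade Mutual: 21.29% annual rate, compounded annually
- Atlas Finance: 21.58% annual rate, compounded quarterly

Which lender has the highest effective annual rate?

Copper Mutual

Copper Mutual: (1 + 0.2136/52)^52 − 1 = 23.759%
Cascade Mutual: compounded annually, EAR = 21.290%
Atlas Finance: (1 + 0.2158/4)^4 − 1 = 23.390%
The highest effective annual rate is Copper Mutual at 23.759%.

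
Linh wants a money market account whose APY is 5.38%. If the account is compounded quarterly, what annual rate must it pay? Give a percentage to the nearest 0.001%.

(1 + r/4)^4 − 1 = 0.0538, so 1 + r/4 = 1.0538^(1/4).
r/4 = 0.013187, so r = 0.052747 = 5.275%.

5.275%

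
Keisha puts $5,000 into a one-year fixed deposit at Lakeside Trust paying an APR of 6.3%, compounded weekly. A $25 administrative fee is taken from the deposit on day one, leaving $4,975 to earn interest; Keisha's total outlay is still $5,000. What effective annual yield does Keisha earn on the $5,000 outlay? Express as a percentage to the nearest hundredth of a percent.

Value after one year: 4,975 × (1 + 0.063/52)^52 = 4,975 × 1.064986 = $5,298.31.
Effective yield on the $5,000 outlay: 5,298.31 / 5,000 − 1 = 0.059661 = 5.97%.

5.97%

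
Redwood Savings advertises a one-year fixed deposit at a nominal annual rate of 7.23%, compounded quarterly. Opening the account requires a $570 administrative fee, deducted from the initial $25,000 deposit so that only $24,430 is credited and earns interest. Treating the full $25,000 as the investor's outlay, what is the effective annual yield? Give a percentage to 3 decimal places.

4.979%

Value after one year: 24,430 × (1 + 0.0723/4)^4 = 24,430 × 1.074284 = $26,244.76.
Effective yield on the $25,000 outlay: 26,244.76 / 25,000 − 1 = 0.049790 = 4.979%.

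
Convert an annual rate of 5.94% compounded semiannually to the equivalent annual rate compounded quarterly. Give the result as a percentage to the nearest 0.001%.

5.897%

EAR = (1 + 0.0594/2)^2 − 1 = 0.060282.
Solve (1 + r/4)^4 = 1.060282: r/4 = 1.060282^(1/4) − 1 = 0.014741, so r = 0.058965 = 5.897%.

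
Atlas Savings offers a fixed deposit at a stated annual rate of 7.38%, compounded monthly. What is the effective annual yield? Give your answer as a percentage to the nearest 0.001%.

EAR = (1 + 0.0738/12)^12 − 1.
= 1.076348 − 1 = 7.635%.

7.635%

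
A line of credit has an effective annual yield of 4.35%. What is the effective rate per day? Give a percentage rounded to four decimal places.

0.0117%

The per-day rate i satisfies (1 + i)^365 = 1 + 0.0435.
i = 1.0435^(1/365) − 1 = 0.0001167 = 0.0117%.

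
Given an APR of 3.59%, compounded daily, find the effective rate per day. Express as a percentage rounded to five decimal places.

With a nominal annual rate compounded daily, the periodic rate is the nominal rate divided by 365.
i = 0.0359 / 365 = 0.0000984 = 0.00984%.

0.00984%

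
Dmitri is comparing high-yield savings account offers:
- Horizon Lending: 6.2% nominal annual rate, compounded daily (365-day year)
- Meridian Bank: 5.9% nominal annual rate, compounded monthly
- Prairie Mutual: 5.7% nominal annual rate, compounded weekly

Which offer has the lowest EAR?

Horizon Lending: (1 + 0.062/365)^365 − 1 = 6.396%
Meridian Bank: (1 + 0.059/12)^12 − 1 = 6.062%
Prairie Mutual: (1 + 0.057/52)^52 − 1 = 5.862%
The lowest effective annual rate is Prairie Mutual at 5.862%.

Prairie Mutual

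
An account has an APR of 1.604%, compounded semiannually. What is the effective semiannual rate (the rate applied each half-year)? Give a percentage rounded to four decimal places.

With a nominal annual rate compounded semiannually, the periodic rate is the nominal rate divided by 2.
i = 0.01604 / 2 = 0.0080200 = 0.8020%.

0.8020%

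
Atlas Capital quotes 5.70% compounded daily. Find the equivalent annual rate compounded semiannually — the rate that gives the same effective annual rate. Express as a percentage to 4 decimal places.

EAR = (1 + 0.0570/365)^365 − 1 = 0.058651.
Solve (1 + r/2)^2 = 1.058651: r/2 = 1.058651^(1/2) − 1 = 0.028908, so r = 0.057815 = 5.7815%.

5.7815%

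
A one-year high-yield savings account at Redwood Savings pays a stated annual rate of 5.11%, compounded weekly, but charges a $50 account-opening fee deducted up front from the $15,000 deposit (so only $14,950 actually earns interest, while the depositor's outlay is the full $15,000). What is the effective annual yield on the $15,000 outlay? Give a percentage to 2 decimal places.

Value after one year: 14,950 × (1 + 0.0511/52)^52 = 14,950 × 1.052402 = $15,733.41.
Effective yield on the $15,000 outlay: 15,733.41 / 15,000 − 1 = 0.048894 = 4.89%.

4.89%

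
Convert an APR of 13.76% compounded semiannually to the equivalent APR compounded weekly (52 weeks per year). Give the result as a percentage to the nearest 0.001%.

EAR = (1 + 0.1376/2)^2 − 1 = 0.142333.
Solve (1 + r/52)^52 = 1.142333: r/52 = 1.142333^(1/52) − 1 = 0.002562, so r = 0.133243 = 13.324%.

13.324%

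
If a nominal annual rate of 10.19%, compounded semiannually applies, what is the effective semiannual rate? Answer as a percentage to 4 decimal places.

5.0950%

With a nominal annual rate compounded semiannually, the periodic rate is the nominal rate divided by 2.
i = 0.1019 / 2 = 0.0509500 = 5.0950%.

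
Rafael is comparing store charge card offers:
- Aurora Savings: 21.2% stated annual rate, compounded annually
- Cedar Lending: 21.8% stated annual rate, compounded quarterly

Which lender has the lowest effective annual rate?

Aurora Savings: compounded annually, EAR = 21.200%
Cedar Lending: (1 + 0.218/4)^4 − 1 = 23.648%
The lowest effective annual rate is Aurora Savings at 21.200%.

Aurora Savings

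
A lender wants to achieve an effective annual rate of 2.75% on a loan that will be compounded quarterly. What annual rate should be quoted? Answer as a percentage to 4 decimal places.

(1 + r/4)^4 − 1 = 0.0275, so 1 + r/4 = 1.0275^(1/4).
r/4 = 0.006805, so r = 0.027221 = 2.7221%.

2.7221%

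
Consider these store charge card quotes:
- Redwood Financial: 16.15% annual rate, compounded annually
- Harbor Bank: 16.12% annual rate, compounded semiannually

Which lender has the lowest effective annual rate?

Redwood Financial

Redwood Financial: compounded annually, EAR = 16.150%
Harbor Bank: (1 + 0.1612/2)^2 − 1 = 16.770%
The lowest effective annual rate is Redwood Financial at 16.150%.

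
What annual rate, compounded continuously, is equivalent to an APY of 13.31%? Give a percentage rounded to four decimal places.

12.4957%

Continuous: nominal r satisfies e^r − 1 = 0.1331.
r = ln(1 + 0.1331) = ln(1.1331) = 0.124957 = 12.4957%.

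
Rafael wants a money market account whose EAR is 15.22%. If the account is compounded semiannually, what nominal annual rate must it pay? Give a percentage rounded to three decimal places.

(1 + r/2)^2 − 1 = 0.1522, so 1 + r/2 = 1.1522^(1/2).
r/2 = 0.073406, so r = 0.146812 = 14.681%.

14.681%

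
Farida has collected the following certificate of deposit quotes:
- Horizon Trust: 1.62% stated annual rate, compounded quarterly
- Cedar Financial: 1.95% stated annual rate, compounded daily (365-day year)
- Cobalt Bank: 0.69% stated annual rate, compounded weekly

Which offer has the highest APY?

Cedar Financial

Horizon Trust: (1 + 0.0162/4)^4 − 1 = 1.630%
Cedar Financial: (1 + 0.0195/365)^365 − 1 = 1.969%
Cobalt Bank: (1 + 0.0069/52)^52 − 1 = 0.692%
The highest effective annual rate is Cedar Financial at 1.969%.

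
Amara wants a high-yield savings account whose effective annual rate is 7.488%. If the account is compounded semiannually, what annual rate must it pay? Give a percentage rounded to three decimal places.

7.353%

(1 + r/2)^2 − 1 = 0.07488, so 1 + r/2 = 1.07488^(1/2).
r/2 = 0.036764, so r = 0.073528 = 7.353%.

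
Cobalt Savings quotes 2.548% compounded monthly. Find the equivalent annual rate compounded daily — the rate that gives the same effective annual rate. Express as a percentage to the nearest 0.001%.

EAR = (1 + 0.02548/12)^12 − 1 = 0.025780.
Solve (1 + r/365)^365 = 1.025780: r/365 = 1.025780^(1/365) − 1 = 0.000070, so r = 0.025454 = 2.545%.

2.545%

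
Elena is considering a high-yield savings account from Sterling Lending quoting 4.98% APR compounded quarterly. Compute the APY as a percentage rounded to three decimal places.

5.074%

EAR = (1 + 0.0498/4)^4 − 1.
= 1.050738 − 1 = 5.074%.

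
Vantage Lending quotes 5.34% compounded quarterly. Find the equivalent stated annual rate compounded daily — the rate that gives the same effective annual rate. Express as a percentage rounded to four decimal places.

5.3051%

EAR = (1 + 0.0534/4)^4 − 1 = 0.054479.
Solve (1 + r/365)^365 = 1.054479: r/365 = 1.054479^(1/365) − 1 = 0.000145, so r = 0.053051 = 5.3051%.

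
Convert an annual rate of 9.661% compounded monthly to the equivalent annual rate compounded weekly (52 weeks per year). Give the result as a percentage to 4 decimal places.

EAR = (1 + 0.09661/12)^12 − 1 = 0.101005.
Solve (1 + r/52)^52 = 1.101005: r/52 = 1.101005^(1/52) − 1 = 0.001852, so r = 0.096312 = 9.6312%.

9.6312%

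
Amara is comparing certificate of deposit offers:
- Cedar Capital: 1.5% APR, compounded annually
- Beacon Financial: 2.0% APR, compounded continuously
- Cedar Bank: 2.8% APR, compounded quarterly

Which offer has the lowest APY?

Cedar Capital

Cedar Capital: compounded annually, EAR = 1.500%
Beacon Financial: e^0.020 − 1 = 2.020%
Cedar Bank: (1 + 0.028/4)^4 − 1 = 2.830%
The lowest effective annual rate is Cedar Capital at 1.500%.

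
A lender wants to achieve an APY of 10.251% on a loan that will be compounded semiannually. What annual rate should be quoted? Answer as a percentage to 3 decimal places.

(1 + r/2)^2 − 1 = 0.10251, so 1 + r/2 = 1.10251^(1/2).
r/2 = 0.050005, so r = 0.100010 = 10.001%.

10.001%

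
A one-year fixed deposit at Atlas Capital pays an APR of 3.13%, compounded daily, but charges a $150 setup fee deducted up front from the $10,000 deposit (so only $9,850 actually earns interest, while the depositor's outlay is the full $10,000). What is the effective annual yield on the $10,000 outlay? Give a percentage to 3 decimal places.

1.632%

Value after one year: 9,850 × (1 + 0.0313/365)^365 = 9,850 × 1.031794 = $10,163.17.
Effective yield on the $10,000 outlay: 10,163.17 / 10,000 − 1 = 0.016317 = 1.632%.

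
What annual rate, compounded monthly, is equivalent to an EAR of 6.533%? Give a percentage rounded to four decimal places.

(1 + r/12)^12 − 1 = 0.06533, so 1 + r/12 = 1.06533^(1/12).
r/12 = 0.005288, so r = 0.063452 = 6.3452%.

6.3452%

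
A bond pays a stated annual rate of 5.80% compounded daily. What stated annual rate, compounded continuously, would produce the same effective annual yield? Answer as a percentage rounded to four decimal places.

5.7995%

EAR = (1 + 0.0580/365)^365 − 1 = 0.059710.
Equivalent continuous rate: r = ln(1 + 0.059710) = 0.057995 = 5.7995%.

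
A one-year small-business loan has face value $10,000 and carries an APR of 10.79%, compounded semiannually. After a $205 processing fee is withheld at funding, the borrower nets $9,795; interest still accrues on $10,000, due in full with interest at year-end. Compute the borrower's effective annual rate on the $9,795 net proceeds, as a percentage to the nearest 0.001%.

13.406%

Amount owed after one year: 10,000 × (1 + 0.1079/2)^2 = 10,000 × 1.110811 = $11,108.11.
Effective rate on net proceeds: 11,108.11 / 9,795 − 1 = 0.134059 = 13.406%.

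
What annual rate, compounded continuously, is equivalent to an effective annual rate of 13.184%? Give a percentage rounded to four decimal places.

12.3845%

Continuous: nominal r satisfies e^r − 1 = 0.13184.
r = ln(1 + 0.13184) = ln(1.13184) = 0.123845 = 12.3845%.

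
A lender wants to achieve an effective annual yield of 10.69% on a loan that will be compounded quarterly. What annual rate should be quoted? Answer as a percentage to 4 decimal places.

(1 + r/4)^4 − 1 = 0.1069, so 1 + r/4 = 1.1069^(1/4).
r/4 = 0.025716, so r = 0.102864 = 10.2864%.

10.2864%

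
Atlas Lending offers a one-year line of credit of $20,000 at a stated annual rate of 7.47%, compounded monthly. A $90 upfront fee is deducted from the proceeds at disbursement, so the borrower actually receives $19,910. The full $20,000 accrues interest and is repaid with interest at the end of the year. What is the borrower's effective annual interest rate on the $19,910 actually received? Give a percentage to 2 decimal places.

8.22%

Amount owed after one year: 20,000 × (1 + 0.0747/12)^12 = 20,000 × 1.077311 = $21,546.23.
Effective rate on net proceeds: 21,546.23 / 19,910 − 1 = 0.082181 = 8.22%.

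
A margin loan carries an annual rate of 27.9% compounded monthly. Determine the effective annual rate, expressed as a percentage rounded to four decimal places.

31.7592%

EAR = (1 + 0.279/12)^12 − 1.
= 1.317592 − 1 = 31.7592%.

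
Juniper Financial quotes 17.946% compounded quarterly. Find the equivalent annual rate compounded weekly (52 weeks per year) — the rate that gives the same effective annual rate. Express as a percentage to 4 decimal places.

17.5847%

EAR = (1 + 0.17946/4)^4 − 1 = 0.191902.
Solve (1 + r/52)^52 = 1.191902: r/52 = 1.191902^(1/52) − 1 = 0.003382, so r = 0.175847 = 17.5847%.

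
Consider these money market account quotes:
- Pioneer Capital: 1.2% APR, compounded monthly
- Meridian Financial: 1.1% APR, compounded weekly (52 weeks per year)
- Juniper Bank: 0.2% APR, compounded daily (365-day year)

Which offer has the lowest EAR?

Pioneer Capital: (1 + 0.012/12)^12 − 1 = 1.207%
Meridian Financial: (1 + 0.011/52)^52 − 1 = 1.106%
Juniper Bank: (1 + 0.002/365)^365 − 1 = 0.200%
The lowest effective annual rate is Juniper Bank at 0.200%.

Juniper Bank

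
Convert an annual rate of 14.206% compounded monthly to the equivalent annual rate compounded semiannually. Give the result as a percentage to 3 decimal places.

EAR = (1 + 0.14206/12)^12 − 1 = 0.151685.
Solve (1 + r/2)^2 = 1.151685: r/2 = 1.151685^(1/2) − 1 = 0.073166, so r = 0.146331 = 14.633%.

14.633%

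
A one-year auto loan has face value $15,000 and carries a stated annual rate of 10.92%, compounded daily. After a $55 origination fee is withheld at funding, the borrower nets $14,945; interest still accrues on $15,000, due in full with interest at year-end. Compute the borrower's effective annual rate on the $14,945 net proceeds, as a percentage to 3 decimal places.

11.947%

Amount owed after one year: 15,000 × (1 + 0.1092/365)^365 = 15,000 × 1.115367 = $16,730.51.
Effective rate on net proceeds: 16,730.51 / 14,945 − 1 = 0.119472 = 11.947%.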